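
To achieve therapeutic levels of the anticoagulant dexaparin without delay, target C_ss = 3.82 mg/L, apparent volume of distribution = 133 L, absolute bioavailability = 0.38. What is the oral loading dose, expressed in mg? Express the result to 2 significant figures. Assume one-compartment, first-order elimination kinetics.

1300 mg

LD = Css × Vd / F = 3.82 × 133 / 0.38 = 1337 mg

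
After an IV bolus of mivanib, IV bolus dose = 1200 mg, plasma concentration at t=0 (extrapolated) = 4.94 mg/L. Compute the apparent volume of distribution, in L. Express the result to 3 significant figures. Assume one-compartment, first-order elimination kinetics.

Vd = Dose / C₀ = 1200 / 4.94 = 242.9 L

243 L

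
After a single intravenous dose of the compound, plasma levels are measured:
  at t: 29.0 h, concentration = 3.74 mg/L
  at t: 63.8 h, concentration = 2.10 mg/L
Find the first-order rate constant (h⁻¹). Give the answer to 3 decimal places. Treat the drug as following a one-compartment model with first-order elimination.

0.017 h⁻¹

k = ln(C₁/C₂) / (t₂ − t₁) = ln(3.74/2.10) / (63.8 − 29.0)
  = 0.5771 / 34.80 = 0.01658 h⁻¹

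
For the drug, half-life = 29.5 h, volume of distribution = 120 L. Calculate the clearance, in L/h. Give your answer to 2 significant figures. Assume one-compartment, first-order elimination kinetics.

2.8 L/h

k = ln2 / t½ = 0.693147 / 29.5 = 0.02350 h⁻¹
CL = k × Vd = 0.02350 × 120 = 2.820 L/h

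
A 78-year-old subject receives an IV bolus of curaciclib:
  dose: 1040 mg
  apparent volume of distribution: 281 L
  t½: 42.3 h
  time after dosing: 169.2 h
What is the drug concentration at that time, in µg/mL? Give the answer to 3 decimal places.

C₀ = Dose / Vd = 1040 / 281 = 3.701 mg/L
k = ln2 / t½ = 0.693147 / 42.3 = 0.01639 h⁻¹
t / t½ = 169.2 / 42.3 = 4 half-lives
C = C₀ × (1/2)^4 = 3.701 × 0.06250 = 0.2313 mg/L
(0.2313 mg/L = 0.2313 µg/mL)

0.231 µg/mL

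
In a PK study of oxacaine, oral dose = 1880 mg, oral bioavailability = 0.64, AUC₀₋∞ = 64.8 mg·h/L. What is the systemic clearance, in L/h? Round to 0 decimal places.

CL = F·Dose / AUC = 0.64 × 1880 / 64.8 = 18.57 L/h

19 L/h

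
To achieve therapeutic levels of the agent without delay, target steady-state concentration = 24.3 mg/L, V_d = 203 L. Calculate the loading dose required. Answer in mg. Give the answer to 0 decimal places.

LD = Css × Vd = 24.3 × 203 = 4933 mg

4933 mg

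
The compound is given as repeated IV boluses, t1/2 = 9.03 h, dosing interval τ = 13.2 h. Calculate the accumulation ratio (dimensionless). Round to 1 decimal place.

k = ln2 / t½ = 0.693147 / 9.03 = 0.07676 h⁻¹
e^(−kτ) = e^(−0.07676 × 13.2) = 0.3630
Accumulation ratio R = 1 / (1 − e^(−kτ)) = 1 / (1 − 0.3630) = 1.570

1.6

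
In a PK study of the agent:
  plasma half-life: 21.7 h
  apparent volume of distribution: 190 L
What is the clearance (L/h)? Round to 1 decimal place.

k = ln2 / t½ = 0.693147 / 21.7 = 0.03194 h⁻¹
CL = k × Vd = 0.03194 × 190 = 6.069 L/h

6.1 L/h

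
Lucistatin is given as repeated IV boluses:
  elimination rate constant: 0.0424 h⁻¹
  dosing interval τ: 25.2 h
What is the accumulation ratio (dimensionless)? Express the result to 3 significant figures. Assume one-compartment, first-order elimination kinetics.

1.52

e^(−kτ) = e^(−0.04240 × 25.2) = 0.3435
Accumulation ratio R = 1 / (1 − e^(−kτ)) = 1 / (1 − 0.3435) = 1.523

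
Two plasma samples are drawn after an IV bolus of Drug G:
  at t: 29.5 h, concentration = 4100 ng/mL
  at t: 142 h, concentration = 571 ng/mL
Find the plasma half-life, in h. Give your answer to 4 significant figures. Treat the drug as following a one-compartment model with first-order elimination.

k = ln(C₁/C₂) / (t₂ − t₁) = ln(4100/571) / (142 − 29.5)
  = 1.971 / 112.5 = 0.01752 h⁻¹
t½ = ln2 / k = 0.693147 / 0.01752 = 39.56 h

39.56 h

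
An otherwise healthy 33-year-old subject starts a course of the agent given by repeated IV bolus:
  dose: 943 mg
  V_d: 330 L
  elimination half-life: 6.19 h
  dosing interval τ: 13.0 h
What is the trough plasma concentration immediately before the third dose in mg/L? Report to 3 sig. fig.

0.822 mg/L

C₀ per dose = Dose / Vd = 943 / 330 = 2.858 mg/L
k = ln2 / t½ = 0.693147 / 6.19 = 0.1120 h⁻¹
Fraction remaining after one interval: r = e^(−kτ) = e^(−0.1120 × 13.0) = 0.2332
Before dose 3, 2 doses have been given (aged 1τ, 2τ).
C_trough = C₀ × (r + r²) = 2.858 × (0.2332 + 0.05438) = 0.8219 mg/L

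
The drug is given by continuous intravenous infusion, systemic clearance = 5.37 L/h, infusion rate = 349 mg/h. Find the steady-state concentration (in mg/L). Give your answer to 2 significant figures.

65 mg/L

At steady state Css = R₀ / CL = 349 / 5.370 = 64.99 mg/L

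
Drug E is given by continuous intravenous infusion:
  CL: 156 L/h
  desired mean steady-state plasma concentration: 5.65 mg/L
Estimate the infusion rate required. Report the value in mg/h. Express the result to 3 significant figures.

At steady state, infusion rate R₀ = Css × CL = 5.65 × 156.0 = 881.4 mg/h

881 mg/h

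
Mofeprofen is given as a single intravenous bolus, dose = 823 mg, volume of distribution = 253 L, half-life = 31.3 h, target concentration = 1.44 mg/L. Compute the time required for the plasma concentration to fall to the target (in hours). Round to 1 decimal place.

C₀ = Dose / Vd = 823.0 / 253 = 3.253 mg/L
k = ln2 / t½ = 0.693147 / 31.3 = 0.02215 h⁻¹
t = ln(C₀ / C) / k = ln(3.253 / 1.44) / 0.02215
  = ln(2.259) / 0.02215 = 0.8149 / 0.02215 = 36.79 h

36.8 h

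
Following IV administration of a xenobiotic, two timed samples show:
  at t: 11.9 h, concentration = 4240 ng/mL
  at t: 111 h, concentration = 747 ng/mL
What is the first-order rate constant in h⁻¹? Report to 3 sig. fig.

k = ln(C₁/C₂) / (t₂ − t₁) = ln(4240/747) / (111 − 11.9)
  = 1.736 / 99.10 = 0.01752 h⁻¹

0.0175 h⁻¹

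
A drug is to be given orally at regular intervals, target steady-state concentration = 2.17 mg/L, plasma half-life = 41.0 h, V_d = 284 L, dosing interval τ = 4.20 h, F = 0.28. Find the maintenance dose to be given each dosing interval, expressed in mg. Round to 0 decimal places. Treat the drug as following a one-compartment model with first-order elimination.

k = ln2 / t½ = 0.693147 / 41.0 = 0.01691 h⁻¹
CL = k × Vd = 0.01691 × 284 = 4.802 L/h
At steady state, F × (Dose/τ) = Css × CL.
Dose = Css × CL × τ / F = 2.17 × 4.802 × 4.20 / 0.28 = 156.3 mg

156 mg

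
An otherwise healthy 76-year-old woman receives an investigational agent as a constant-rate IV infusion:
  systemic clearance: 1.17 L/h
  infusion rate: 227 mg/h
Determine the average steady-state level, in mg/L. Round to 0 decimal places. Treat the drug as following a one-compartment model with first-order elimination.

194 mg/L

At steady state Css = R₀ / CL = 227 / 1.170 = 194.0 mg/L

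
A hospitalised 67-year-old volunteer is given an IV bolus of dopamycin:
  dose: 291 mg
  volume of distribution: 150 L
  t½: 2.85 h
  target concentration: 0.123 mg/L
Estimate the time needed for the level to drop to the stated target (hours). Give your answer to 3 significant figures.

11.3 h

C₀ = Dose / Vd = 291.0 / 150 = 1.940 mg/L
k = ln2 / t½ = 0.693147 / 2.85 = 0.2432 h⁻¹
t = ln(C₀ / C) / k = ln(1.940 / 0.123) / 0.2432
  = ln(15.77) / 0.2432 = 2.758 / 0.2432 = 11.34 h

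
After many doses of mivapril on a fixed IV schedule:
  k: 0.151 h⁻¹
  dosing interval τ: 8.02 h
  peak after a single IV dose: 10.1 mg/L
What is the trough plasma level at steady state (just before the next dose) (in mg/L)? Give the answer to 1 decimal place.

4.3 mg/L

e^(−kτ) = e^(−0.1510 × 8.02) = 0.2979
Accumulation ratio R = 1 / (1 − e^(−kτ)) = 1 / (1 − 0.2979) = 1.424
Steady-state trough = C₀ × R × e^(−kτ) = 10.1 × 1.424 × 0.2979 = 4.285 mg/L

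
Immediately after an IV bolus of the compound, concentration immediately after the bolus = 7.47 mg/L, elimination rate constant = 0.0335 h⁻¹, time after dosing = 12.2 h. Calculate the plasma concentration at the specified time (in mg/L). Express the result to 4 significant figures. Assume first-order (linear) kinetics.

C = C₀ · e^(−k·t) = 7.470 × e^(−0.03350 × 12.2)
  = 7.470 × 0.6645 = 4.964 mg/L

4.964 mg/L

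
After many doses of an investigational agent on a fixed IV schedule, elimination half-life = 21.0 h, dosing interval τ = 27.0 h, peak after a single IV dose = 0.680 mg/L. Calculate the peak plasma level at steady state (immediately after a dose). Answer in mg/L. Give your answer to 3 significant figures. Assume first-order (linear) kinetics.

1.15 mg/L

k = ln2 / t½ = 0.693147 / 21.0 = 0.03301 h⁻¹
e^(−kτ) = e^(−0.03301 × 27.0) = 0.4101
Accumulation ratio R = 1 / (1 − e^(−kτ)) = 1 / (1 − 0.4101) = 1.695
Steady-state peak = C₀ × R = 0.680 × 1.695 = 1.153 mg/L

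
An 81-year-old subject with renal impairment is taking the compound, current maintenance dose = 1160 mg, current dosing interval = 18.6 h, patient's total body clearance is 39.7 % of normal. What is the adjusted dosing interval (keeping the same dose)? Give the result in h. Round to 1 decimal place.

To keep the same average steady-state level, dosing rate must scale with clearance.
CL ratio = 39.7 / 100 = 0.3970
New interval (same dose) = 18.6 / 0.3970 = 46.85 h

46.9 h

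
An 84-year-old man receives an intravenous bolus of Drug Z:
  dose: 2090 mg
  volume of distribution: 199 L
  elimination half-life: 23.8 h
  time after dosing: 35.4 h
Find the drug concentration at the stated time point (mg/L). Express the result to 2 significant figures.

C₀ = Dose / Vd = 2090 / 199 = 10.50 mg/L
k = ln2 / t½ = 0.693147 / 23.8 = 0.02912 h⁻¹
C = C₀ · e^(−k·t) = 10.50 × e^(−0.02912 × 35.4)
  = 10.50 × 0.3567 = 3.745 mg/L

3.7 mg/L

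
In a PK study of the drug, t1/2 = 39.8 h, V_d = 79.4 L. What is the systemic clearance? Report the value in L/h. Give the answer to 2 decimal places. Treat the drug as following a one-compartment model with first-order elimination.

1.38 L/h

k = ln2 / t½ = 0.693147 / 39.8 = 0.01742 h⁻¹
CL = k × Vd = 0.01742 × 79.4 = 1.383 L/h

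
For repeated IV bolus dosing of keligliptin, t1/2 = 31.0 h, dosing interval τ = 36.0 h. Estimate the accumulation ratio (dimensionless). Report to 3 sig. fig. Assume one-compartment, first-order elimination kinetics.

1.81

k = ln2 / t½ = 0.693147 / 31.0 = 0.02236 h⁻¹
e^(−kτ) = e^(−0.02236 × 36.0) = 0.4471
Accumulation ratio R = 1 / (1 − e^(−kτ)) = 1 / (1 − 0.4471) = 1.809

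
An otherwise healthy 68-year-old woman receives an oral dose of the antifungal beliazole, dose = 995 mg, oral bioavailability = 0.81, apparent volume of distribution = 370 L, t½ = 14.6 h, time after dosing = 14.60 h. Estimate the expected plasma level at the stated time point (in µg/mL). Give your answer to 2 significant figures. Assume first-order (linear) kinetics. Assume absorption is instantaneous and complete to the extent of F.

Amount reaching circulation = F × Dose = 0.81 × 995.0 = 806.0 mg
C₀ = F·Dose / Vd = 806.0 / 370 = 2.178 mg/L
k = ln2 / t½ = 0.693147 / 14.6 = 0.04748 h⁻¹
t / t½ = 14.60 / 14.6 = 1 half-lives
C = C₀ × (1/2)^1 = 2.178 × 0.5000 = 1.089 mg/L
(1.089 mg/L = 1.089 µg/mL)

1.1 µg/mL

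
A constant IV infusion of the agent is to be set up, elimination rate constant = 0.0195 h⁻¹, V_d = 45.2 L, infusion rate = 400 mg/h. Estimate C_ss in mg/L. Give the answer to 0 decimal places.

454 mg/L

CL = k × Vd = 0.01950 × 45.2 = 0.8814 L/h
At steady state Css = R₀ / CL = 400 / 0.8814 = 453.8 mg/L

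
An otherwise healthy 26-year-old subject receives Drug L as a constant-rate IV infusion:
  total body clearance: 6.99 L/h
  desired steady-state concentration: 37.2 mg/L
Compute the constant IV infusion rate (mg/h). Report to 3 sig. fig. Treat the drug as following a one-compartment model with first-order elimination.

At steady state, infusion rate R₀ = Css × CL = 37.2 × 6.990 = 260.0 mg/h

260 mg/h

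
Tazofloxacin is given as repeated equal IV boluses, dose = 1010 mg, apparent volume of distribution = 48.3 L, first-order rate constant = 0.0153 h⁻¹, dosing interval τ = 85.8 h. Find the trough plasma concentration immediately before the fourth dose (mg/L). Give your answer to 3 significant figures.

C₀ per dose = Dose / Vd = 1010 / 48.3 = 20.91 mg/L
Fraction remaining after one interval: r = e^(−kτ) = e^(−0.01530 × 85.8) = 0.2691
Before dose 4, 3 doses have been given (aged 1τ, 2τ, 3τ).
C_trough = C₀ × (r + r² + … + r^3) = C₀ × r(1−r^3)/(1−r)
        = 20.91 × 0.2691 × (1 − 0.01949) / (1 − 0.2691) = 7.549 mg/L

7.55 mg/L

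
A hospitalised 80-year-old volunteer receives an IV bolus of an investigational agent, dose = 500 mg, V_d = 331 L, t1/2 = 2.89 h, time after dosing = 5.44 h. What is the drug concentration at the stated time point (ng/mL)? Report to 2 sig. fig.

410 ng/mL

C₀ = Dose / Vd = 500.0 / 331 = 1.511 mg/L
k = ln2 / t½ = 0.693147 / 2.89 = 0.2398 h⁻¹
C = C₀ · e^(−k·t) = 1.511 × e^(−0.2398 × 5.44)
  = 1.511 × 0.2713 = 0.4099 mg/L
Convert: 0.4099 mg/L × 1000 = 409.9 ng/mL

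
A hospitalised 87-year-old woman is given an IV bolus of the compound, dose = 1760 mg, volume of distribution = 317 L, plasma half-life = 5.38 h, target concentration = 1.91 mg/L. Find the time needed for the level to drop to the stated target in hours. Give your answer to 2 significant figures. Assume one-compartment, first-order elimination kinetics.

8.3 h

C₀ = Dose / Vd = 1760 / 317 = 5.552 mg/L
k = ln2 / t½ = 0.693147 / 5.38 = 0.1288 h⁻¹
t = ln(C₀ / C) / k = ln(5.552 / 1.91) / 0.1288
  = ln(2.907) / 0.1288 = 1.067 / 0.1288 = 8.284 h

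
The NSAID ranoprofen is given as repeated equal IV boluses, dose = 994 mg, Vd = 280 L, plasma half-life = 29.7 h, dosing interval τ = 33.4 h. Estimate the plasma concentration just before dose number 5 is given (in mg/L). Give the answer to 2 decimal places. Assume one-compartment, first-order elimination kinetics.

2.87 mg/L

C₀ per dose = Dose / Vd = 994 / 280 = 3.550 mg/L
k = ln2 / t½ = 0.693147 / 29.7 = 0.02334 h⁻¹
Fraction remaining after one interval: r = e^(−kτ) = e^(−0.02334 × 33.4) = 0.4586
Before dose 5, 4 doses have been given (aged 1τ, 2τ, 3τ, 4τ).
C_trough = C₀ × (r + r² + … + r^4) = C₀ × r(1−r^4)/(1−r)
        = 3.550 × 0.4586 × (1 − 0.04423) / (1 − 0.4586) = 2.874 mg/L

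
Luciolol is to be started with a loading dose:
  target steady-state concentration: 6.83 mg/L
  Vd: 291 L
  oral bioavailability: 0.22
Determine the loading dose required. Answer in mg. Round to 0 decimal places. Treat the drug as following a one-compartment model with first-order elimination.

9034 mg

LD = Css × Vd / F = 6.83 × 291 / 0.22 = 9034 mg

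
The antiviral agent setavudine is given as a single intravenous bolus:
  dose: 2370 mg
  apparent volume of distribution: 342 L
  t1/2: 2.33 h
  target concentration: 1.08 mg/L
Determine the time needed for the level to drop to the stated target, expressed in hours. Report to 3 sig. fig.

6.25 h

C₀ = Dose / Vd = 2370 / 342 = 6.930 mg/L
k = ln2 / t½ = 0.693147 / 2.33 = 0.2975 h⁻¹
t = ln(C₀ / C) / k = ln(6.930 / 1.08) / 0.2975
  = ln(6.417) / 0.2975 = 1.859 / 0.2975 = 6.249 h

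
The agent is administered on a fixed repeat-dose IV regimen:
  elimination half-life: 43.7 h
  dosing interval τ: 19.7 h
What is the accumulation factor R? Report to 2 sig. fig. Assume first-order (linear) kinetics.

k = ln2 / t½ = 0.693147 / 43.7 = 0.01586 h⁻¹
e^(−kτ) = e^(−0.01586 × 19.7) = 0.7317
Accumulation ratio R = 1 / (1 − e^(−kτ)) = 1 / (1 − 0.7317) = 3.727

3.7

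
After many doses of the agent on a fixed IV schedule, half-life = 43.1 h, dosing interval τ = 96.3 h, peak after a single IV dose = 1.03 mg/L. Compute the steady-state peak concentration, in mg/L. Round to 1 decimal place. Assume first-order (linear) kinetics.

1.3 mg/L

k = ln2 / t½ = 0.693147 / 43.1 = 0.01608 h⁻¹
e^(−kτ) = e^(−0.01608 × 96.3) = 0.2126
Accumulation ratio R = 1 / (1 − e^(−kτ)) = 1 / (1 − 0.2126) = 1.270
Steady-state peak = C₀ × R = 1.03 × 1.270 = 1.308 mg/L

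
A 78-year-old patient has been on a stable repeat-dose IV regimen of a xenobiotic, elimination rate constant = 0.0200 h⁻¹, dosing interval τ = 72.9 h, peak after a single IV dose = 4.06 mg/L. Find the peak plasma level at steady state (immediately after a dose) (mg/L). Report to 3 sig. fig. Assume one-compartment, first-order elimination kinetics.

5.29 mg/L

e^(−kτ) = e^(−0.02000 × 72.9) = 0.2327
Accumulation ratio R = 1 / (1 − e^(−kτ)) = 1 / (1 − 0.2327) = 1.303
Steady-state peak = C₀ × R = 4.06 × 1.303 = 5.290 mg/L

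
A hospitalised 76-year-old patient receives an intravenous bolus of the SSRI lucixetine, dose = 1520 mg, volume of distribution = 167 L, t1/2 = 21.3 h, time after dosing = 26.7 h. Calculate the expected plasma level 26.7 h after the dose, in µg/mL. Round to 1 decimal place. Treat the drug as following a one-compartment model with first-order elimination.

3.8 µg/mL

C₀ = Dose / Vd = 1520 / 167 = 9.102 mg/L
k = ln2 / t½ = 0.693147 / 21.3 = 0.03254 h⁻¹
C = C₀ · e^(−k·t) = 9.102 × e^(−0.03254 × 26.7)
  = 9.102 × 0.4194 = 3.817 mg/L
(3.817 mg/L = 3.817 µg/mL)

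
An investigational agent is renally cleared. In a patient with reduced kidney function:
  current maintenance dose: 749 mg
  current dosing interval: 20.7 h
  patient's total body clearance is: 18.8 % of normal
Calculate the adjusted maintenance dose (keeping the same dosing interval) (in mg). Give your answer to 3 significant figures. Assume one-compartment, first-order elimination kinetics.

To keep the same average steady-state level, dosing rate must scale with clearance.
CL ratio = 18.8 / 100 = 0.1880
New dose (same interval) = 749 × 0.1880 = 140.8 mg

141 mg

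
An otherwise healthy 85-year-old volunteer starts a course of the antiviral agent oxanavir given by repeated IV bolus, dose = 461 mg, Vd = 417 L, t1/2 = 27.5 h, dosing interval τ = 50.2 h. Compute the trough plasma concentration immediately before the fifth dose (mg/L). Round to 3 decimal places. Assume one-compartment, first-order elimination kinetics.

0.432 mg/L

C₀ per dose = Dose / Vd = 461 / 417 = 1.106 mg/L
k = ln2 / t½ = 0.693147 / 27.5 = 0.02521 h⁻¹
Fraction remaining after one interval: r = e^(−kτ) = e^(−0.02521 × 50.2) = 0.2821
Before dose 5, 4 doses have been given (aged 1τ, 2τ, 3τ, 4τ).
C_trough = C₀ × (r + r² + … + r^4) = C₀ × r(1−r^4)/(1−r)
        = 1.106 × 0.2821 × (1 − 0.006333) / (1 − 0.2821) = 0.4319 mg/L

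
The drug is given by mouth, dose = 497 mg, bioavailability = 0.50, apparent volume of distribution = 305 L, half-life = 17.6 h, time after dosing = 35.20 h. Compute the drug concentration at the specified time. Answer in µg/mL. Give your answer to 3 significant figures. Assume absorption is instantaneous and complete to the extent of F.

Amount reaching circulation = F × Dose = 0.50 × 497.0 = 248.5 mg
C₀ = F·Dose / Vd = 248.5 / 305 = 0.8148 mg/L
k = ln2 / t½ = 0.693147 / 17.6 = 0.03938 h⁻¹
t / t½ = 35.20 / 17.6 = 2 half-lives
C = C₀ × (1/2)^2 = 0.8148 × 0.2500 = 0.2037 mg/L
(0.2037 mg/L = 0.2037 µg/mL)

0.204 µg/mL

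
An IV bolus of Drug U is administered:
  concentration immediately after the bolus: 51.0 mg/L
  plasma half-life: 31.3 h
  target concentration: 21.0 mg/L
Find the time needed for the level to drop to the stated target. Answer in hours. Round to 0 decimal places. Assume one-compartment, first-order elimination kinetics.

k = ln2 / t½ = 0.693147 / 31.3 = 0.02215 h⁻¹
t = ln(C₀ / C) / k = ln(51.00 / 21.0) / 0.02215
  = ln(2.429) / 0.02215 = 0.8875 / 0.02215 = 40.07 h

40 h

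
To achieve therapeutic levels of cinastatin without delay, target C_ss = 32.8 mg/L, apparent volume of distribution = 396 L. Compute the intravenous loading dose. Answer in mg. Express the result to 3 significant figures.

LD = Css × Vd = 32.8 × 396 = 12990 mg

13000 mg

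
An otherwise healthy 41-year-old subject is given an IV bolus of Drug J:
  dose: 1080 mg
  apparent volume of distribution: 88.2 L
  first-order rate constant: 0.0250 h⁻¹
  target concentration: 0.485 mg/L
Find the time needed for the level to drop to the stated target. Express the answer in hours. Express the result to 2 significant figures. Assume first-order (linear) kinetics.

130 h

C₀ = Dose / Vd = 1080 / 88.2 = 12.24 mg/L
t = ln(C₀ / C) / k = ln(12.24 / 0.485) / 0.02500
  = ln(25.24) / 0.02500 = 3.228 / 0.02500 = 129.1 h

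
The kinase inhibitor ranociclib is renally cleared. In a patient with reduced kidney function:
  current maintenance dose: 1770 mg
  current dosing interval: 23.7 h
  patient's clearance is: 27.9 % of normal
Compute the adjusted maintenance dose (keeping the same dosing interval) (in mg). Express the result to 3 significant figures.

494 mg

To keep the same average steady-state level, dosing rate must scale with clearance.
CL ratio = 27.9 / 100 = 0.2790
New dose (same interval) = 1770 × 0.2790 = 493.8 mg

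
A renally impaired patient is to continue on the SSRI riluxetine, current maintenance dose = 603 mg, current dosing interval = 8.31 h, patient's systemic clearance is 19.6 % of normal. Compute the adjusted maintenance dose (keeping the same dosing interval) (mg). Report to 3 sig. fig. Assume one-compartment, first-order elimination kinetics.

118 mg

To keep the same average steady-state level, dosing rate must scale with clearance.
CL ratio = 19.6 / 100 = 0.1960
New dose (same interval) = 603 × 0.1960 = 118.2 mg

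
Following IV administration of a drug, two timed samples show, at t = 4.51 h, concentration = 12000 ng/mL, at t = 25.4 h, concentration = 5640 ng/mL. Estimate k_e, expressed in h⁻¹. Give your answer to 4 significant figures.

k = ln(C₁/C₂) / (t₂ − t₁) = ln(12000/5640) / (25.4 − 4.51)
  = 0.7550 / 20.89 = 0.03614 h⁻¹

0.03614 h⁻¹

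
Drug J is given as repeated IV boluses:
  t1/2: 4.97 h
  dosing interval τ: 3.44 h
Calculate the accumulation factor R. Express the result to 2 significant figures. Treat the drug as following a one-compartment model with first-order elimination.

2.6

k = ln2 / t½ = 0.693147 / 4.97 = 0.1395 h⁻¹
e^(−kτ) = e^(−0.1395 × 3.44) = 0.6189
Accumulation ratio R = 1 / (1 − e^(−kτ)) = 1 / (1 − 0.6189) = 2.624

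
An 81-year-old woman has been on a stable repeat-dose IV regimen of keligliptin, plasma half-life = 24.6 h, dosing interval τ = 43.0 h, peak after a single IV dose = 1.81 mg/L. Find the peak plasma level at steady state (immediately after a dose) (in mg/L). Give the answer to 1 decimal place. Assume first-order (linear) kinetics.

2.6 mg/L

k = ln2 / t½ = 0.693147 / 24.6 = 0.02818 h⁻¹
e^(−kτ) = e^(−0.02818 × 43.0) = 0.2977
Accumulation ratio R = 1 / (1 − e^(−kτ)) = 1 / (1 − 0.2977) = 1.424
Steady-state peak = C₀ × R = 1.81 × 1.424 = 2.577 mg/L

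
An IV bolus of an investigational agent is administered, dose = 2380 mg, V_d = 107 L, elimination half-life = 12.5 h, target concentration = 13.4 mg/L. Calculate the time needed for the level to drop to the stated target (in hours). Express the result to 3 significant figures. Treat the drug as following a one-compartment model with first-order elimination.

9.14 h

C₀ = Dose / Vd = 2380 / 107 = 22.24 mg/L
k = ln2 / t½ = 0.693147 / 12.5 = 0.05545 h⁻¹
t = ln(C₀ / C) / k = ln(22.24 / 13.4) / 0.05545
  = ln(1.660) / 0.05545 = 0.5068 / 0.05545 = 9.140 h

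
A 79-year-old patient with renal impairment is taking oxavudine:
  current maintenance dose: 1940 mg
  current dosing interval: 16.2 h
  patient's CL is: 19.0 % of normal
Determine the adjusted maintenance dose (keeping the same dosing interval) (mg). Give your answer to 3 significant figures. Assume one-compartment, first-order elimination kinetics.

To keep the same average steady-state level, dosing rate must scale with clearance.
CL ratio = 19.0 / 100 = 0.1900
New dose (same interval) = 1940 × 0.1900 = 368.6 mg

369 mg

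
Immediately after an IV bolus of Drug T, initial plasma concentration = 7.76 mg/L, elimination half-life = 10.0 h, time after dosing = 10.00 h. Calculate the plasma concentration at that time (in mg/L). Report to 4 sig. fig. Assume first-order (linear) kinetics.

3.880 mg/L

k = ln2 / t½ = 0.693147 / 10.0 = 0.06931 h⁻¹
t / t½ = 10.00 / 10.0 = 1 half-lives
C = C₀ × (1/2)^1 = 7.760 × 0.5000 = 3.880 mg/L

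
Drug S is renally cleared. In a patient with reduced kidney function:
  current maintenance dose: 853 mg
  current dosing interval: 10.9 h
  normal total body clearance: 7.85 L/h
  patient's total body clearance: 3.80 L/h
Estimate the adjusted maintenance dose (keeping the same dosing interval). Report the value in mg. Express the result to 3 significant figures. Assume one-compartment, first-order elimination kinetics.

To keep the same average steady-state level, dosing rate must scale with clearance.
CL ratio = 3.80 / 7.85 = 0.4841
New dose (same interval) = 853 × 0.4841 = 412.9 mg

413 mg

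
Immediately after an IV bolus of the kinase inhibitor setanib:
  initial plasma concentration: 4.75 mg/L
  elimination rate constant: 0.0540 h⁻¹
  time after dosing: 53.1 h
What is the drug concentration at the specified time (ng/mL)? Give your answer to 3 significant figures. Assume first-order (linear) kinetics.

270 ng/mL

C = C₀ · e^(−k·t) = 4.750 × e^(−0.05400 × 53.1)
  = 4.750 × 0.05685 = 0.2700 mg/L
Convert: 0.2700 mg/L × 1000 = 270.0 ng/mL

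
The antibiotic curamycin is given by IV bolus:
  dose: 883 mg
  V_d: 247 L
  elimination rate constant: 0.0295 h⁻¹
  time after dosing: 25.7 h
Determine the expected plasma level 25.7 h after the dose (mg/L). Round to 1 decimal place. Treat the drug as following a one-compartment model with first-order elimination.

1.7 mg/L

C₀ = Dose / Vd = 883.0 / 247 = 3.575 mg/L
C = C₀ · e^(−k·t) = 3.575 × e^(−0.02950 × 25.7)
  = 3.575 × 0.4685 = 1.675 mg/L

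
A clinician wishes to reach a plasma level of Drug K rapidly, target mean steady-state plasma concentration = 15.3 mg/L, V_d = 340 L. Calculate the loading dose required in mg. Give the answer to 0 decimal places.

5202 mg

LD = Css × Vd = 15.3 × 340 = 5202 mg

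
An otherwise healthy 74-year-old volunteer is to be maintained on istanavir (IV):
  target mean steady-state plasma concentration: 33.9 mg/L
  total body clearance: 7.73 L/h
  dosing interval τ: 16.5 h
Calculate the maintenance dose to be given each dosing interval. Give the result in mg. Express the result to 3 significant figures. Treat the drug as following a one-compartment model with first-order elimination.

4320 mg

At steady state, Dose/τ = Css × CL.
Dose = Css × CL × τ = 33.9 × 7.730 × 16.5 = 4324 mg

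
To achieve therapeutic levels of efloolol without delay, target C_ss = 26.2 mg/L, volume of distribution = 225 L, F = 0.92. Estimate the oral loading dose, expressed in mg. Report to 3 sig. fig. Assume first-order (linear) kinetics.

LD = Css × Vd / F = 26.2 × 225 / 0.92 = 6408 mg

6410 mg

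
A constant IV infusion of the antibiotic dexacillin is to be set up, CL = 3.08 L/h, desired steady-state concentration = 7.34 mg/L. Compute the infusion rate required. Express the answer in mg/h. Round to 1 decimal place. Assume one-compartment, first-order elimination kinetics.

At steady state, infusion rate R₀ = Css × CL = 7.34 × 3.080 = 22.61 mg/h

22.6 mg/h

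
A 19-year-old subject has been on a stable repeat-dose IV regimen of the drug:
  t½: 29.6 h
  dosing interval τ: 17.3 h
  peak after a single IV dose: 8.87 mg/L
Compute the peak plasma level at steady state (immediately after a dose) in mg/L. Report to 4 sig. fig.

k = ln2 / t½ = 0.693147 / 29.6 = 0.02342 h⁻¹
e^(−kτ) = e^(−0.02342 × 17.3) = 0.6669
Accumulation ratio R = 1 / (1 − e^(−kτ)) = 1 / (1 − 0.6669) = 3.002
Steady-state peak = C₀ × R = 8.87 × 3.002 = 26.63 mg/L

26.63 mg/L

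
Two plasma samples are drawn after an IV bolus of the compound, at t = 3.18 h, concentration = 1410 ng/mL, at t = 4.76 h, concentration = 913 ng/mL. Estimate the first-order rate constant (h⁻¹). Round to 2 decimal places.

k = ln(C₁/C₂) / (t₂ − t₁) = ln(1410/913) / (4.76 − 3.18)
  = 0.4346 / 1.580 = 0.2751 h⁻¹

0.28 h⁻¹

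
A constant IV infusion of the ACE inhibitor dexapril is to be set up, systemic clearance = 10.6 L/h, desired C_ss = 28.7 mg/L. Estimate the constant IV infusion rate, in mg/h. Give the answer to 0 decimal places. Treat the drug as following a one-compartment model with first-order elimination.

304 mg/h

At steady state, infusion rate R₀ = Css × CL = 28.7 × 10.60 = 304.2 mg/h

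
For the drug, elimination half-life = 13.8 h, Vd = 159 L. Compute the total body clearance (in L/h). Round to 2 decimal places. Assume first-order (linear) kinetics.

7.99 L/h

k = ln2 / t½ = 0.693147 / 13.8 = 0.05023 h⁻¹
CL = k × Vd = 0.05023 × 159 = 7.987 L/h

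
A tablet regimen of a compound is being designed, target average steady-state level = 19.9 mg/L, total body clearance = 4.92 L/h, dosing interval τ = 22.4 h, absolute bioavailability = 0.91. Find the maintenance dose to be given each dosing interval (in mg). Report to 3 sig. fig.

At steady state, F × (Dose/τ) = Css × CL.
Dose = Css × CL × τ / F = 19.9 × 4.920 × 22.4 / 0.91 = 2410 mg

2410 mg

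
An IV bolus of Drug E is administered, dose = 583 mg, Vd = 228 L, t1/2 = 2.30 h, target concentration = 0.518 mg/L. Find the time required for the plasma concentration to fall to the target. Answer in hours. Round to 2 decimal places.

5.30 h

C₀ = Dose / Vd = 583.0 / 228 = 2.557 mg/L
k = ln2 / t½ = 0.693147 / 2.30 = 0.3014 h⁻¹
t = ln(C₀ / C) / k = ln(2.557 / 0.518) / 0.3014
  = ln(4.936) / 0.3014 = 1.597 / 0.3014 = 5.299 h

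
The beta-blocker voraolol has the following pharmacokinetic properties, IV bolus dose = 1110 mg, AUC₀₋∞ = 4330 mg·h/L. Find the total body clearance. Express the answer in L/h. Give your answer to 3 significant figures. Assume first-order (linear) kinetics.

CL = Dose / AUC = 1110 / 4330 = 0.2564 L/h

0.256 L/h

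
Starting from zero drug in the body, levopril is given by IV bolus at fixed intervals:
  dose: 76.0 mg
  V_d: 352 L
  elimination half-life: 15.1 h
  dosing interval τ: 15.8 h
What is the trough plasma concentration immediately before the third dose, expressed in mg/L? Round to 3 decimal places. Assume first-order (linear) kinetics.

0.155 mg/L

C₀ per dose = Dose / Vd = 76.0 / 352 = 0.2159 mg/L
k = ln2 / t½ = 0.693147 / 15.1 = 0.04590 h⁻¹
Fraction remaining after one interval: r = e^(−kτ) = e^(−0.04590 × 15.8) = 0.4842
Before dose 3, 2 doses have been given (aged 1τ, 2τ).
C_trough = C₀ × (r + r²) = 0.2159 × (0.4842 + 0.2344) = 0.1551 mg/L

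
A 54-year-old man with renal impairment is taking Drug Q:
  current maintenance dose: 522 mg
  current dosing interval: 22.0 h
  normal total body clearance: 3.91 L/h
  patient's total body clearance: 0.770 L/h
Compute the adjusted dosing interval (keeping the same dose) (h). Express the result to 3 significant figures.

To keep the same average steady-state level, dosing rate must scale with clearance.
CL ratio = 0.770 / 3.91 = 0.1969
New interval (same dose) = 22.0 / 0.1969 = 111.7 h

112 h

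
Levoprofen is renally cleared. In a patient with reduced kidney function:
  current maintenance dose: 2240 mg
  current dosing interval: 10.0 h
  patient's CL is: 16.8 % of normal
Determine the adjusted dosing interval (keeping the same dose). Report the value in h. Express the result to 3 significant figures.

To keep the same average steady-state level, dosing rate must scale with clearance.
CL ratio = 16.8 / 100 = 0.1680
New interval (same dose) = 10.0 / 0.1680 = 59.52 h

59.5 h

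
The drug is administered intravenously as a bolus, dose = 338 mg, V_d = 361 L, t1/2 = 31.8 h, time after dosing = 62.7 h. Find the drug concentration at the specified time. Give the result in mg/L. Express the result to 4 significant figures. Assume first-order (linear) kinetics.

C₀ = Dose / Vd = 338.0 / 361 = 0.9363 mg/L
k = ln2 / t½ = 0.693147 / 31.8 = 0.02180 h⁻¹
C = C₀ · e^(−k·t) = 0.9363 × e^(−0.02180 × 62.7)
  = 0.9363 × 0.2549 = 0.2387 mg/L

0.2387 mg/L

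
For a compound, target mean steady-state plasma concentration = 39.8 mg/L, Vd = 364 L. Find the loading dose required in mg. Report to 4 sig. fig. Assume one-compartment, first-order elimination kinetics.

14490 mg

LD = Css × Vd = 39.8 × 364 = 14490 mg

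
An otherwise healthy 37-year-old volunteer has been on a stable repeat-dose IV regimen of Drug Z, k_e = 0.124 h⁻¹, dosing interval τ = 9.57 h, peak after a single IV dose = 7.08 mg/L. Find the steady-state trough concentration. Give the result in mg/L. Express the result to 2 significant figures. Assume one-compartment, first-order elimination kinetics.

e^(−kτ) = e^(−0.1240 × 9.57) = 0.3052
Accumulation ratio R = 1 / (1 − e^(−kτ)) = 1 / (1 − 0.3052) = 1.439
Steady-state trough = C₀ × R × e^(−kτ) = 7.08 × 1.439 × 0.3052 = 3.109 mg/L

3.1 mg/L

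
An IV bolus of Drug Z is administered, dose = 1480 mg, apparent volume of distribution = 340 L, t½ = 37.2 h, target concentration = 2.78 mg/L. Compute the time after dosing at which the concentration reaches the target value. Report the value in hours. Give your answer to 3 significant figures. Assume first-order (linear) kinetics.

C₀ = Dose / Vd = 1480 / 340 = 4.353 mg/L
k = ln2 / t½ = 0.693147 / 37.2 = 0.01863 h⁻¹
t = ln(C₀ / C) / k = ln(4.353 / 2.78) / 0.01863
  = ln(1.566) / 0.01863 = 0.4485 / 0.01863 = 24.07 h

24.1 h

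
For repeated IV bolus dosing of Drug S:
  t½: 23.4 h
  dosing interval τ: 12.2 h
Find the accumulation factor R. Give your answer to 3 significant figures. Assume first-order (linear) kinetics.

3.30

k = ln2 / t½ = 0.693147 / 23.4 = 0.02962 h⁻¹
e^(−kτ) = e^(−0.02962 × 12.2) = 0.6967
Accumulation ratio R = 1 / (1 − e^(−kτ)) = 1 / (1 − 0.6967) = 3.297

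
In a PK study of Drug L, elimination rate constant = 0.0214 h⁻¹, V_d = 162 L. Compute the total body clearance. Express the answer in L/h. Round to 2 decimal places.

CL = k × Vd = 0.0214 × 162 = 3.467 L/h

3.47 L/h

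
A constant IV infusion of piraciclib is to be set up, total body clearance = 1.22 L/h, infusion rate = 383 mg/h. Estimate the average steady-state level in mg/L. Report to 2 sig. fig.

310 mg/L

At steady state Css = R₀ / CL = 383 / 1.220 = 313.9 mg/L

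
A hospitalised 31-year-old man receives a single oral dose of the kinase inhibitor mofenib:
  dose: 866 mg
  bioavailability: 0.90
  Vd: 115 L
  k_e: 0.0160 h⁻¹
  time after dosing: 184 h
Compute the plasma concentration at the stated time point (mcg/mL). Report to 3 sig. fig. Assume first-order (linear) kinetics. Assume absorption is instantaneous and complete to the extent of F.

Amount reaching circulation = F × Dose = 0.90 × 866.0 = 779.4 mg
C₀ = F·Dose / Vd = 779.4 / 115 = 6.777 mg/L
C = C₀ · e^(−k·t) = 6.777 × e^(−0.01600 × 184)
  = 6.777 × 0.05265 = 0.3568 mg/L
(0.3568 mg/L = 0.3568 mcg/mL)

0.357 mcg/mL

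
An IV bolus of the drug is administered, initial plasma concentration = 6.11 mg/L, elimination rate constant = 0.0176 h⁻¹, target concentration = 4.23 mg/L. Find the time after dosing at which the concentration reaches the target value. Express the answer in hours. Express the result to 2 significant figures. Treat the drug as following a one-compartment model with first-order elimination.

21 h

t = ln(C₀ / C) / k = ln(6.110 / 4.23) / 0.01760
  = ln(1.444) / 0.01760 = 0.3674 / 0.01760 = 20.88 h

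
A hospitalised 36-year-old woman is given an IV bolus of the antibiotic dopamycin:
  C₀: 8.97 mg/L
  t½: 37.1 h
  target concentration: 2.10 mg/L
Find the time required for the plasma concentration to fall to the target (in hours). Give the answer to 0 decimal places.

78 h

k = ln2 / t½ = 0.693147 / 37.1 = 0.01868 h⁻¹
t = ln(C₀ / C) / k = ln(8.970 / 2.10) / 0.01868
  = ln(4.271) / 0.01868 = 1.452 / 0.01868 = 77.73 h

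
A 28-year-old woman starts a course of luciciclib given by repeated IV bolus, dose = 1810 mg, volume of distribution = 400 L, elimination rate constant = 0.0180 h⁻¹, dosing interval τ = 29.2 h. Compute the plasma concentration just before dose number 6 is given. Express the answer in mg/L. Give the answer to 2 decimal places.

C₀ per dose = Dose / Vd = 1810 / 400 = 4.525 mg/L
Fraction remaining after one interval: r = e^(−kτ) = e^(−0.01800 × 29.2) = 0.5912
Before dose 6, 5 doses have been given (aged 1τ, 2τ, 3τ, 4τ, 5τ).
C_trough = C₀ × (r + r² + … + r^5) = C₀ × r(1−r^5)/(1−r)
        = 4.525 × 0.5912 × (1 − 0.07222) / (1 − 0.5912) = 6.071 mg/L

6.07 mg/L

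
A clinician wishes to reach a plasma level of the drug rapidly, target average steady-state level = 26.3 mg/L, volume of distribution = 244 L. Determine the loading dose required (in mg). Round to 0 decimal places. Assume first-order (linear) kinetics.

LD = Css × Vd = 26.3 × 244 = 6417 mg

6417 mg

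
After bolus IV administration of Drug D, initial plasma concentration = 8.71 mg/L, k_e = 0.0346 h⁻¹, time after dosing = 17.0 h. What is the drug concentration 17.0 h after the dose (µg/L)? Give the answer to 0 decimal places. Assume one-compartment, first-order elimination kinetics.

4837 µg/L

C = C₀ · e^(−k·t) = 8.710 × e^(−0.03460 × 17.0)
  = 8.710 × 0.5553 = 4.837 mg/L
Convert: 4.837 mg/L × 1000 = 4837 µg/L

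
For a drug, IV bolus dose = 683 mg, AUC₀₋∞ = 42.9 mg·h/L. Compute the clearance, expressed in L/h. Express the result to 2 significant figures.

CL = Dose / AUC = 683 / 42.9 = 15.92 L/h

16 L/h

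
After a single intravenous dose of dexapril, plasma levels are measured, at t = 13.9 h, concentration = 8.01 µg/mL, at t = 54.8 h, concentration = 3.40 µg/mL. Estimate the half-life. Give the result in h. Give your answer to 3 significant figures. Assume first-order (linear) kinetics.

33.1 h

k = ln(C₁/C₂) / (t₂ − t₁) = ln(8.01/3.40) / (54.8 − 13.9)
  = 0.8569 / 40.90 = 0.02095 h⁻¹
t½ = ln2 / k = 0.693147 / 0.02095 = 33.09 h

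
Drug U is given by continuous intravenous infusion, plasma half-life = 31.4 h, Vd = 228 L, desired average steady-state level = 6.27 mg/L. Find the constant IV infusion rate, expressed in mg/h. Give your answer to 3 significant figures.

31.6 mg/h

k = ln2 / t½ = 0.693147 / 31.4 = 0.02207 h⁻¹
CL = k × Vd = 0.02207 × 228 = 5.032 L/h
At steady state, infusion rate R₀ = Css × CL = 6.27 × 5.032 = 31.55 mg/h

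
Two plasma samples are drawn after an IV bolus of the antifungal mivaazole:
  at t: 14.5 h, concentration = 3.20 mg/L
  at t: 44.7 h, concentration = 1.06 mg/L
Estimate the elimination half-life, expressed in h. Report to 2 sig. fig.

k = ln(C₁/C₂) / (t₂ − t₁) = ln(3.20/1.06) / (44.7 − 14.5)
  = 1.105 / 30.20 = 0.03659 h⁻¹
t½ = ln2 / k = 0.693147 / 0.03659 = 18.94 h

19 h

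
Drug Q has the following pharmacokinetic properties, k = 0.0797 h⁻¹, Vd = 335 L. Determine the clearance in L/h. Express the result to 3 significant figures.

CL = k × Vd = 0.0797 × 335 = 26.70 L/h

26.7 L/h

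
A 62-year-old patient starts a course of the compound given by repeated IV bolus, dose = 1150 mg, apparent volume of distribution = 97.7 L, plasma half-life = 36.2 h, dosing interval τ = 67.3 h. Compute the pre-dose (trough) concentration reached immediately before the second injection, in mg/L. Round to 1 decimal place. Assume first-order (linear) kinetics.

C₀ per dose = Dose / Vd = 1150 / 97.7 = 11.77 mg/L
k = ln2 / t½ = 0.693147 / 36.2 = 0.01915 h⁻¹
Fraction remaining after one interval: r = e^(−kτ) = e^(−0.01915 × 67.3) = 0.2756
Before dose 2, 1 dose has been given (aged 1τ).
C_trough = C₀ × r = 11.77 × 0.2756 = 3.244 mg/L

3.2 mg/L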